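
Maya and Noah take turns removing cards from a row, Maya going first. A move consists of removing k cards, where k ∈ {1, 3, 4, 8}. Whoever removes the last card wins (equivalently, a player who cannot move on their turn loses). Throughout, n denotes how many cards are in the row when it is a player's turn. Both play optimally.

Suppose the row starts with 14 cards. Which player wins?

Noah wins.

Compute win/loss labels from the base case upward. A position with no move is L. Any other position is W if it can reach an L in one move, else L.
n=0: no move → L
n=1: reaches L-position 0 → W
n=2: only reaches 1(W), which is W → L
n=3: reaches L-position 2 → W
n=4: reaches L-position 0 → W
n=5: reaches L-position 2 → W
n=6: reaches L-position 2 → W
n=7: only reaches 6(W), 4(W), 3(W), all W → L
n=8: reaches L-position 7 → W
n=9: only reaches 8(W), 6(W), 5(W), 1(W), all W → L
n=10: reaches L-position 9 → W
n=11: reaches L-position 7 → W
n=12: reaches L-position 9 → W
n=13: reaches L-position 9 → W
n=14: only reaches 13(W), 11(W), 10(W), 6(W), all W → L
The starting position 14 is L: whatever Maya does, the opponent receives a W position.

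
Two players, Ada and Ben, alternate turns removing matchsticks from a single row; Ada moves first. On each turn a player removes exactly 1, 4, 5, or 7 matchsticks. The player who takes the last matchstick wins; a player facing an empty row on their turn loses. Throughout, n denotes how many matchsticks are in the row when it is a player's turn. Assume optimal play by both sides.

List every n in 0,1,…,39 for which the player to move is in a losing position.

Compute win/loss labels from the base case upward. A position with no move is L. Any other position is W if it can reach an L in one move, else L.
n=0: no move → L
n=1: W (go to 0, an L position)
n=2: L (sole option 1(W) is W)
n=3: W (go to 2, an L position)
n=4: W (go to 0, an L position)
n=5: W (go to 0, an L position)
n=6: W (go to 2, an L position)
n=7: W (go to 2, an L position)
n=8: L (options 7(W), 4(W), 3(W), 1(W) are all W)
n=9: W (go to 8, an L position)
n=10: L (options 9(W), 6(W), 5(W), 3(W) are all W)
n=11: W (go to 10, an L position)
n=12: W (go to 8, an L position)
n=13: W (go to 8, an L position)
n=14: W (go to 10, an L position)
n=15: W (go to 10, an L position)
n=16: L (options 15(W), 12(W), 11(W), 9(W) are all W)
n=17: W (go to 16, an L position)
n=18: L (options 17(W), 14(W), 13(W), 11(W) are all W)
n=19: W (go to 18, an L position)
n=20: W (go to 16, an L position)
n=21: W (go to 16, an L position)
n=22: W (go to 18, an L position)
n=23: W (go to 18, an L position)
n=24: L (options 23(W), 20(W), 19(W), 17(W) are all W)
n=25: W (go to 24, an L position)
n=26: L (options 25(W), 22(W), 21(W), 19(W) are all W)
n=27: W (go to 26, an L position)
n=28: W (go to 24, an L position)
n=29: W (go to 24, an L position)
n=30: W (go to 26, an L position)
n=31: W (go to 26, an L position)
n=32: L (options 31(W), 28(W), 27(W), 25(W) are all W)
n=33: W (go to 32, an L position)
n=34: L (options 33(W), 30(W), 29(W), 27(W) are all W)
n=35: W (go to 34, an L position)
n=36: W (go to 32, an L position)
n=37: W (go to 32, an L position)
n=38: W (go to 34, an L position)
n=39: W (go to 34, an L position)
Reading off the rows marked L gives the requested list; there are 10 such values of n.

0, 2, 8, 10, 16, 18, 24, 26, 32, 34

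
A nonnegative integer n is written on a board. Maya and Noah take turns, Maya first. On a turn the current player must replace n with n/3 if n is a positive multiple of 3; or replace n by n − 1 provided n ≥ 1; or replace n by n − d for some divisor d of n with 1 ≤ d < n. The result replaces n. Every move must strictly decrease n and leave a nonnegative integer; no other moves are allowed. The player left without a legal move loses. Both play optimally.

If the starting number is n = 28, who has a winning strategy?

Use the standard recursion: the mover loses at a terminal position; elsewhere, the mover wins exactly when some move hands the opponent an L position.
n=0: no move → L
n=1: reaches L-position 0 → W
n=2: only reaches 1(W), which is W → L
n=3: reaches L-position 2 → W
n=4: reaches L-position 2 → W
n=5: only reaches 4(W), which is W → L
n=6: reaches L-position 2 → W
n=7: only reaches 6(W), which is W → L
n=8: reaches L-position 7 → W
n=9: only reaches 3(W), 6(W), 8(W), all W → L
n=10: reaches L-position 5 → W
n=11: only reaches 10(W), which is W → L
n=12: reaches L-position 9 → W
n=13: only reaches 12(W), which is W → L
n=14: reaches L-position 7 → W
n=15: reaches L-position 5 → W
n=16: only reaches 8(W), 12(W), 14(W), 15(W), all W → L
n=17: reaches L-position 16 → W
n=18: reaches L-position 9 → W
n=19: only reaches 18(W), which is W → L
n=20: reaches L-position 16 → W
n=21: reaches L-position 7 → W
n=22: reaches L-position 11 → W
n=23: only reaches 22(W), which is W → L
n=24: reaches L-position 16 → W
n=25: only reaches 20(W), 24(W), all W → L
n=26: reaches L-position 13 → W
n=27: reaches L-position 9 → W
n=28: only reaches 14(W), 21(W), 24(W), 26(W), 27(W), all W → L
Every move from 28 reaches a W position, so the mover loses.

Noah wins.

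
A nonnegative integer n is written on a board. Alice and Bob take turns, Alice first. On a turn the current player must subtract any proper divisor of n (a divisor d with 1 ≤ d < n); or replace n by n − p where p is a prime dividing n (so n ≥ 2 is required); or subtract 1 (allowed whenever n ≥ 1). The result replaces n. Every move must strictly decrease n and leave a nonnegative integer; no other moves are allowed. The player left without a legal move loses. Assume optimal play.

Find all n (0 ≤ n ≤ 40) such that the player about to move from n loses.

0, 4, 9, 14, 20, 26, 32, 35, 38

Work bottom-up. With no move the player to move loses. Otherwise the position is W if at least one move leads to an L position for the opponent, and L if every move leads to a W.
n=0: no move → L
n=1: reaches L-position 0 → W
n=2: reaches L-position 0 → W
n=3: reaches L-position 0 → W
n=4: only reaches 2(W), 3(W), all W → L
n=5: reaches L-position 0 → W
n=6: reaches L-position 4 → W
n=7: reaches L-position 0 → W
n=8: reaches L-position 4 → W
n=9: only reaches 6(W), 8(W), all W → L
n=10: reaches L-position 9 → W
n=11: reaches L-position 0 → W
n=12: reaches L-position 9 → W
n=13: reaches L-position 0 → W
n=14: only reaches 7(W), 12(W), 13(W), all W → L
n=15: reaches L-position 14 → W
n=16: reaches L-position 14 → W
n=17: reaches L-position 0 → W
n=18: reaches L-position 9 → W
n=19: reaches L-position 0 → W
n=20: only reaches 10(W), 15(W), 16(W), 18(W), 19(W), all W → L
n=21: reaches L-position 14 → W
n=22: reaches L-position 20 → W
n=23: reaches L-position 0 → W
n=24: reaches L-position 20 → W
n=25: reaches L-position 20 → W
n=26: only reaches 13(W), 24(W), 25(W), all W → L
n=27: reaches L-position 26 → W
n=28: reaches L-position 14 → W
n=29: reaches L-position 0 → W
n=30: reaches L-position 20 → W
n=31: reaches L-position 0 → W
n=32: only reaches 16(W), 24(W), 28(W), 30(W), 31(W), all W → L
n=33: reaches L-position 32 → W
n=34: reaches L-position 32 → W
n=35: only reaches 28(W), 30(W), 34(W), all W → L
n=36: reaches L-position 32 → W
n=37: reaches L-position 0 → W
n=38: only reaches 19(W), 36(W), 37(W), all W → L
n=39: reaches L-position 26 → W
n=40: reaches L-position 20 → W
The losing starting values of n are exactly the entries labelled L in this table (9 of them).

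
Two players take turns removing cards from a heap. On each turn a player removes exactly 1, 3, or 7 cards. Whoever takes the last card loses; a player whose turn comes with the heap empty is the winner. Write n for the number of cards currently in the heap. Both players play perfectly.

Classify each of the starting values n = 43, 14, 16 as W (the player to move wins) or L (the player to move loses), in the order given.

Compute win/loss labels from the base case upward. A position with no move is W. Any other position is W if it can reach an L in one move, else L.
n=0: no move; the opponent has just taken the last card and therefore loses → W
n=1: the only move is to 0(W), a W ⇒ L
n=2: can move to 1, which is L ⇒ W
n=3: moves to 2(W), 0(W); every one is W ⇒ L
n=4: can move to 3, which is L ⇒ W
n=5: moves to 4(W), 2(W); every one is W ⇒ L
n=6: can move to 5, which is L ⇒ W
n=7: moves to 6(W), 4(W), 0(W); every one is W ⇒ L
n=8: can move to 7, which is L ⇒ W
n=9: moves to 8(W), 6(W), 2(W); every one is W ⇒ L
n=10: can move to 9, which is L ⇒ W
n=11: moves to 10(W), 8(W), 4(W); every one is W ⇒ L
n=12: can move to 11, which is L ⇒ W
n=13: moves to 12(W), 10(W), 6(W); every one is W ⇒ L
n=14: can move to 13, which is L ⇒ W
n=15: moves to 14(W), 12(W), 8(W); every one is W ⇒ L
n=16: can move to 15, which is L ⇒ W
n=17: moves to 16(W), 14(W), 10(W); every one is W ⇒ L
n=18: can move to 17, which is L ⇒ W
n=19: moves to 18(W), 16(W), 12(W); every one is W ⇒ L
n=20: can move to 19, which is L ⇒ W
n=21: moves to 20(W), 18(W), 14(W); every one is W ⇒ L
n=22: can move to 21, which is L ⇒ W
n=23: moves to 22(W), 20(W), 16(W); every one is W ⇒ L
n=24: can move to 23, which is L ⇒ W
n=25: moves to 24(W), 22(W), 18(W); every one is W ⇒ L
n=26: can move to 25, which is L ⇒ W
n=27: moves to 26(W), 24(W), 20(W); every one is W ⇒ L
n=28: can move to 27, which is L ⇒ W
n=29: moves to 28(W), 26(W), 22(W); every one is W ⇒ L
n=30: can move to 29, which is L ⇒ W
n=31: moves to 30(W), 28(W), 24(W); every one is W ⇒ L
n=32: can move to 31, which is L ⇒ W
n=33: moves to 32(W), 30(W), 26(W); every one is W ⇒ L
n=34: can move to 33, which is L ⇒ W
n=35: moves to 34(W), 32(W), 28(W); every one is W ⇒ L
n=36: can move to 35, which is L ⇒ W
n=37: moves to 36(W), 34(W), 30(W); every one is W ⇒ L
n=38: can move to 37, which is L ⇒ W
n=39: moves to 38(W), 36(W), 32(W); every one is W ⇒ L
n=40: can move to 39, which is L ⇒ W
n=41: moves to 40(W), 38(W), 34(W); every one is W ⇒ L
n=42: can move to 41, which is L ⇒ W
n=43: moves to 42(W), 40(W), 36(W); every one is W ⇒ L

43: L, 14: W, 16: W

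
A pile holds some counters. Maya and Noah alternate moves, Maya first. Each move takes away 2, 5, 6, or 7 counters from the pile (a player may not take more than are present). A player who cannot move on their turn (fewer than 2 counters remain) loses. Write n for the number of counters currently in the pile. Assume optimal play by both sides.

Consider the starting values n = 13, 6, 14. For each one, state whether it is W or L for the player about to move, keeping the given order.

13: L, 6: W, 14: W

Build the W/L table. Terminal = L. A non-terminal position is W if it has a move to some L; otherwise it is L.
n=0: no move → L
n=1: no move → L
n=2: →0(L), so W
n=3: →1(L), so W
n=4: →2(W) only, which is W, so L
n=5: →0(L), so W
n=6: →4(L), so W
n=7: →1(L), so W
n=8: →1(L), so W
n=9: →4(L), so W
n=10: →4(L), so W
n=11: →4(L), so W
n=12: →10(W), 7(W), 6(W), 5(W) — all W, so L
n=13: →11(W), 8(W), 7(W), 6(W) — all W, so L
n=14: →12(L), so W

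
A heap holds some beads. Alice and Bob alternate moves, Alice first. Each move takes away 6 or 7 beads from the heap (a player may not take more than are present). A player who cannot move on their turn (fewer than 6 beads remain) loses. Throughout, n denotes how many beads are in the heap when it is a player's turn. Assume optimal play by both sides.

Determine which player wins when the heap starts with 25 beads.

Positions with no move are L. A position that does have a move is losing for the player to move precisely when every available move leads to a winning position for the opponent. Fill in the labels:
n=0: no move → L
n=1: no move → L
n=2: no move → L
n=3: no move → L
n=4: no move → L
n=5: no move → L
n=6: W (go to 0, an L position)
n=7: W (go to 1, an L position)
n=8: W (go to 2, an L position)
n=9: W (go to 3, an L position)
n=10: W (go to 4, an L position)
n=11: W (go to 5, an L position)
n=12: W (go to 5, an L position)
n=13: L (options 7(W), 6(W) are all W)
n=14: L (options 8(W), 7(W) are all W)
n=15: L (options 9(W), 8(W) are all W)
n=16: L (options 10(W), 9(W) are all W)
n=17: L (options 11(W), 10(W) are all W)
n=18: L (options 12(W), 11(W) are all W)
n=19: W (go to 13, an L position)
n=20: W (go to 14, an L position)
n=21: W (go to 15, an L position)
n=22: W (go to 16, an L position)
n=23: W (go to 17, an L position)
n=24: W (go to 18, an L position)
n=25: W (go to 18, an L position)
The starting position 25 is W: Alice should remove 7, leaving 18, handing over an L position.

Alice wins.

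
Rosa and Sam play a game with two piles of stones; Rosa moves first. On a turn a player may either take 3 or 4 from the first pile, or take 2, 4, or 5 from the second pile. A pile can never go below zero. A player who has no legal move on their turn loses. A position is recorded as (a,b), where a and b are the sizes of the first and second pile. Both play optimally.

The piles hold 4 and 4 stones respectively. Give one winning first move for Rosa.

Move to (4,2).

Compute win/loss labels from the base case upward. A position with no move is L. Any other position is W if it can reach an L in one move, else L.
No move ever increases a pile, so every position that can arise here has a ≤ 4 and b ≤ 4; it is enough to label the cells with 0 ≤ a ≤ 4 and 0 ≤ b ≤ 4.
Every move lowers a or b (never raises either), so fill the grid row by row in increasing a, and left to right within a row: each cell's successors are then already labelled.
      b=0  b=1  b=2  b=3  b=4
a=0:    L    L    W    W    W
a=1:    L    L    W    W    W
a=2:    L    L    W    W    W
a=3:    W    W    L    L    W
a=4:    W    W    L    L    W
Cells with no legal move (terminal, hence L): (0,0), (0,1), (1,0), (1,1), (2,0), (2,1).
The remaining L cells, each justified by listing all of its moves:
(3,2): moves to (0,2)(W), (3,0)(W); every one is W ⇒ L
(3,3): moves to (0,3)(W), (3,1)(W); every one is W ⇒ L
(4,2): moves to (1,2)(W), (0,2)(W), (4,0)(W); every one is W ⇒ L
(4,3): moves to (1,3)(W), (0,3)(W), (4,1)(W); every one is W ⇒ L
Every other cell has at least one move into one of the L cells above, so it is W.
From (4,4), the L positions reachable in one move are: (4,2).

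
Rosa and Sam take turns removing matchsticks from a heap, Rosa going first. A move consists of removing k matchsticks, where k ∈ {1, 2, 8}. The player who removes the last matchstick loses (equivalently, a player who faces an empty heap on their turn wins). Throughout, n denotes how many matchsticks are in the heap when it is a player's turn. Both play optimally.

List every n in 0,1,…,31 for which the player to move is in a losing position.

1, 4, 7, 10, 13, 16, 19, 22, 25, 28, 31

Positions with no move are W. A position that does have a move is losing for the player to move precisely when every available move leads to a winning position for the opponent. Fill in the labels:
n=0: no move; the opponent has just taken the last matchstick and therefore loses → W
n=1: L (sole option 0(W) is W)
n=2: W (go to 1, an L position)
n=3: W (go to 1, an L position)
n=4: L (options 3(W), 2(W) are all W)
n=5: W (go to 4, an L position)
n=6: W (go to 4, an L position)
n=7: L (options 6(W), 5(W) are all W)
n=8: W (go to 7, an L position)
n=9: W (go to 7, an L position)
n=10: L (options 9(W), 8(W), 2(W) are all W)
n=11: W (go to 10, an L position)
n=12: W (go to 10, an L position)
n=13: L (options 12(W), 11(W), 5(W) are all W)
n=14: W (go to 13, an L position)
n=15: W (go to 13, an L position)
n=16: L (options 15(W), 14(W), 8(W) are all W)
n=17: W (go to 16, an L position)
n=18: W (go to 16, an L position)
n=19: L (options 18(W), 17(W), 11(W) are all W)
n=20: W (go to 19, an L position)
n=21: W (go to 19, an L position)
n=22: L (options 21(W), 20(W), 14(W) are all W)
n=23: W (go to 22, an L position)
n=24: W (go to 22, an L position)
n=25: L (options 24(W), 23(W), 17(W) are all W)
n=26: W (go to 25, an L position)
n=27: W (go to 25, an L position)
n=28: L (options 27(W), 26(W), 20(W) are all W)
n=29: W (go to 28, an L position)
n=30: W (go to 28, an L position)
n=31: L (options 30(W), 29(W), 23(W) are all W)
Reading off the rows marked L gives the requested list; there are 11 such values of n.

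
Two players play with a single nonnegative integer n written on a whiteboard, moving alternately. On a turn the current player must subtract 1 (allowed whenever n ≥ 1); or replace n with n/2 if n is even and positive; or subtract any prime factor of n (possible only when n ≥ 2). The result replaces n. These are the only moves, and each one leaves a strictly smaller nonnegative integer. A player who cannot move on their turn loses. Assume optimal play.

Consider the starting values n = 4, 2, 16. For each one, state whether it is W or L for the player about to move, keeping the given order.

Work bottom-up. With no move the player to move loses. Otherwise the position is W if at least one move leads to an L position for the opponent, and L if every move leads to a W.
n=0: no move → L
n=1: →0(L), so W
n=2: →0(L), so W
n=3: →0(L), so W
n=4: →2(W), 3(W) — all W, so L
n=5: →0(L), so W
n=6: →4(L), so W
n=7: →0(L), so W
n=8: →4(L), so W
n=9: →6(W), 8(W) — all W, so L
n=10: →9(L), so W
n=11: →0(L), so W
n=12: →9(L), so W
n=13: →0(L), so W
n=14: →7(W), 12(W), 13(W) — all W, so L
n=15: →14(L), so W
n=16: →14(L), so W

4: L, 2: W, 16: W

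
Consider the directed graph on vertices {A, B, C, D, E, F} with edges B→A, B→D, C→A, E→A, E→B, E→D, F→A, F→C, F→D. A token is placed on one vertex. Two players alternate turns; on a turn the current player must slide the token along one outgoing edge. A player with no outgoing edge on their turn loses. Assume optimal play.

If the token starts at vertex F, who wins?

The first player wins.

Work bottom-up. With no move the player to move loses. Otherwise the position is W if at least one move leads to an L position for the opponent, and L if every move leads to a W.
Every edge goes from a vertex to one that appears earlier in the order D, A, B, E, C, F, so processing vertices in that order labels each vertex after all of its successors.
D: no outgoing edge → L
A: no outgoing edge → L
B: →A(L), so W
E: →A(L), so W
C: →A(L), so W
F: →A(L), so W
From F the player to move can move to A, reaching an L position.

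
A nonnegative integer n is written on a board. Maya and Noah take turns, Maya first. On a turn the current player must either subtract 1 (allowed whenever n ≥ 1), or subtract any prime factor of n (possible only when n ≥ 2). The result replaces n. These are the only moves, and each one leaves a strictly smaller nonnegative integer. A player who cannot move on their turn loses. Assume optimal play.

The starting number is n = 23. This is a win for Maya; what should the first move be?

Positions with no move are L. A position that does have a move is losing for the player to move precisely when every available move leads to a winning position for the opponent. Fill in the labels:
n=0: no move → L
n=1: reaches L-position 0 → W
n=2: reaches L-position 0 → W
n=3: reaches L-position 0 → W
n=4: only reaches 2(W), 3(W), all W → L
n=5: reaches L-position 0 → W
n=6: reaches L-position 4 → W
n=7: reaches L-position 0 → W
n=8: only reaches 6(W), 7(W), all W → L
n=9: reaches L-position 8 → W
n=10: reaches L-position 8 → W
n=11: reaches L-position 0 → W
n=12: only reaches 9(W), 10(W), 11(W), all W → L
n=13: reaches L-position 0 → W
n=14: reaches L-position 12 → W
n=15: reaches L-position 12 → W
n=16: only reaches 14(W), 15(W), all W → L
n=17: reaches L-position 0 → W
n=18: reaches L-position 16 → W
n=19: reaches L-position 0 → W
n=20: only reaches 15(W), 18(W), 19(W), all W → L
n=21: reaches L-position 20 → W
n=22: reaches L-position 20 → W
n=23: reaches L-position 0 → W
From 23, the L positions reachable in one move are: 0.

Move to 0.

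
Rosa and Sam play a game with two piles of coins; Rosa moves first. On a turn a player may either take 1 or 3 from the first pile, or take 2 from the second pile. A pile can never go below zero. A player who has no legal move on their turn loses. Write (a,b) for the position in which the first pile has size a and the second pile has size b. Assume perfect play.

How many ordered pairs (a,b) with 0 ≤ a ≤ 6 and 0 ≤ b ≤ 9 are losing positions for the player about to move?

Label each position W (a win for the player to move) or L (a loss). A position with no legal move is L; any other position is W exactly when some move reaches an L, and L when every move reaches a W.
Every move lowers a or b (never raises either), so fill the grid row by row in increasing a, and left to right within a row: each cell's successors are then already labelled.
      b=0  b=1  b=2  b=3  b=4  b=5  b=6  b=7  b=8  b=9
a=0:    L    L    W    W    L    L    W    W    L    L
a=1:    W    W    L    L    W    W    L    L    W    W
a=2:    L    L    W    W    L    L    W    W    L    L
a=3:    W    W    L    L    W    W    L    L    W    W
a=4:    L    L    W    W    L    L    W    W    L    L
a=5:    W    W    L    L    W    W    L    L    W    W
a=6:    L    L    W    W    L    L    W    W    L    L
Cells with no legal move (terminal, hence L): (0,0), (0,1).
The remaining L cells, each justified by listing all of its moves:
(0,4): only reaches (0,2)(W), which is W → L
(0,5): only reaches (0,3)(W), which is W → L
(0,8): only reaches (0,6)(W), which is W → L
(0,9): only reaches (0,7)(W), which is W → L
(1,2): only reaches (0,2)(W), (1,0)(W), all W → L
(1,3): only reaches (0,3)(W), (1,1)(W), all W → L
(1,6): only reaches (0,6)(W), (1,4)(W), all W → L
(1,7): only reaches (0,7)(W), (1,5)(W), all W → L
(2,0): only reaches (1,0)(W), which is W → L
(2,1): only reaches (1,1)(W), which is W → L
(2,4): only reaches (1,4)(W), (2,2)(W), all W → L
(2,5): only reaches (1,5)(W), (2,3)(W), all W → L
(2,8): only reaches (1,8)(W), (2,6)(W), all W → L
(2,9): only reaches (1,9)(W), (2,7)(W), all W → L
(3,2): only reaches (2,2)(W), (0,2)(W), (3,0)(W), all W → L
(3,3): only reaches (2,3)(W), (0,3)(W), (3,1)(W), all W → L
(3,6): only reaches (2,6)(W), (0,6)(W), (3,4)(W), all W → L
(3,7): only reaches (2,7)(W), (0,7)(W), (3,5)(W), all W → L
(4,0): only reaches (3,0)(W), (1,0)(W), all W → L
(4,1): only reaches (3,1)(W), (1,1)(W), all W → L
(4,4): only reaches (3,4)(W), (1,4)(W), (4,2)(W), all W → L
(4,5): only reaches (3,5)(W), (1,5)(W), (4,3)(W), all W → L
(4,8): only reaches (3,8)(W), (1,8)(W), (4,6)(W), all W → L
(4,9): only reaches (3,9)(W), (1,9)(W), (4,7)(W), all W → L
(5,2): only reaches (4,2)(W), (2,2)(W), (5,0)(W), all W → L
(5,3): only reaches (4,3)(W), (2,3)(W), (5,1)(W), all W → L
(5,6): only reaches (4,6)(W), (2,6)(W), (5,4)(W), all W → L
(5,7): only reaches (4,7)(W), (2,7)(W), (5,5)(W), all W → L
(6,0): only reaches (5,0)(W), (3,0)(W), all W → L
(6,1): only reaches (5,1)(W), (3,1)(W), all W → L
(6,4): only reaches (5,4)(W), (3,4)(W), (6,2)(W), all W → L
(6,5): only reaches (5,5)(W), (3,5)(W), (6,3)(W), all W → L
(6,8): only reaches (5,8)(W), (3,8)(W), (6,6)(W), all W → L
(6,9): only reaches (5,9)(W), (3,9)(W), (6,7)(W), all W → L
Every other cell has at least one move into one of the L cells above, so it is W.
L cells per row: a=0: 6, a=1: 4, a=2: 6, a=3: 4, a=4: 6, a=5: 4, a=6: 6; total 36.

36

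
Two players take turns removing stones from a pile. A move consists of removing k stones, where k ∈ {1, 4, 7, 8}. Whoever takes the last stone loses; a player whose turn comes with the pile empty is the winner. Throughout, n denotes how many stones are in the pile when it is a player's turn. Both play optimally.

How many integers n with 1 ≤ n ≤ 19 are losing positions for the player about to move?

Classify positions by backward induction: terminal positions (no move available) are W. From any other position, the mover wins iff some move reaches an L.
n=0: no move; the opponent has just taken the last stone and therefore loses → W
n=1: only reaches 0(W), which is W → L
n=2: reaches L-position 1 → W
n=3: only reaches 2(W), which is W → L
n=4: reaches L-position 3 → W
n=5: reaches L-position 1 → W
n=6: only reaches 5(W), 2(W), all W → L
n=7: reaches L-position 6 → W
n=8: reaches L-position 1 → W
n=9: reaches L-position 1 → W
n=10: reaches L-position 6 → W
n=11: reaches L-position 3 → W
n=12: only reaches 11(W), 8(W), 5(W), 4(W), all W → L
n=13: reaches L-position 12 → W
n=14: reaches L-position 6 → W
n=15: only reaches 14(W), 11(W), 8(W), 7(W), all W → L
n=16: reaches L-position 15 → W
n=17: only reaches 16(W), 13(W), 10(W), 9(W), all W → L
n=18: reaches L-position 17 → W
n=19: reaches L-position 15 → W
L entries with 1 ≤ n ≤ 19 (the range starts at n=1): n = 1, 3, 6, 12, 15, 17; that makes 6.

6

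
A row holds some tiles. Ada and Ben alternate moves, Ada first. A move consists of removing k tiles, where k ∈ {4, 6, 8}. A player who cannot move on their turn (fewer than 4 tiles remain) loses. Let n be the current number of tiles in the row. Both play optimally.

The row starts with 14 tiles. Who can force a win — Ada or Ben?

Compute win/loss labels from the base case upward. A position with no move is L. Any other position is W if it can reach an L in one move, else L.
n=0: no move → L
n=1: no move → L
n=2: no move → L
n=3: no move → L
n=4: →0(L), so W
n=5: →1(L), so W
n=6: →2(L), so W
n=7: →3(L), so W
n=8: →2(L), so W
n=9: →3(L), so W
n=10: →2(L), so W
n=11: →3(L), so W
n=12: →8(W), 6(W), 4(W) — all W, so L
n=13: →9(W), 7(W), 5(W) — all W, so L
n=14: →10(W), 8(W), 6(W) — all W, so L
Every move from 14 reaches a W position, so the mover loses.

Ben wins.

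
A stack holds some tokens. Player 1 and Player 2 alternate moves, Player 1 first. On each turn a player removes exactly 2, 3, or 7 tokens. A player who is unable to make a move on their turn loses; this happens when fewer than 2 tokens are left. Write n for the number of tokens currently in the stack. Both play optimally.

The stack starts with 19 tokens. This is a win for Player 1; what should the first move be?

Build the W/L table. Terminal = L. A non-terminal position is W if it has a move to some L; otherwise it is L.
n=0: no move → L
n=1: no move → L
n=2: →0(L), so W
n=3: →1(L), so W
n=4: →1(L), so W
n=5: →3(W), 2(W) — all W, so L
n=6: →4(W), 3(W) — all W, so L
n=7: →5(L), so W
n=8: →6(L), so W
n=9: →6(L), so W
n=10: →8(W), 7(W), 3(W) — all W, so L
n=11: →9(W), 8(W), 4(W) — all W, so L
n=12: →10(L), so W
n=13: →11(L), so W
n=14: →11(L), so W
n=15: →13(W), 12(W), 8(W) — all W, so L
n=16: →14(W), 13(W), 9(W) — all W, so L
n=17: →15(L), so W
n=18: →16(L), so W
n=19: →16(L), so W
From 19, the L positions reachable in one move are: 16.

Remove 3, leaving 16.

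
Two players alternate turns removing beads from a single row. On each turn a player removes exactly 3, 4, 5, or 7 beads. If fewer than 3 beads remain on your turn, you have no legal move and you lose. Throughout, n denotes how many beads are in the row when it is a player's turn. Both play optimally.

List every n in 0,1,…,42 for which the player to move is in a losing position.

Build the W/L table. Terminal = L. A non-terminal position is W if it has a move to some L; otherwise it is L.
n=0: no move → L
n=1: no move → L
n=2: no move → L
n=3: can move to 0, which is L ⇒ W
n=4: can move to 1, which is L ⇒ W
n=5: can move to 2, which is L ⇒ W
n=6: can move to 2, which is L ⇒ W
n=7: can move to 2, which is L ⇒ W
n=8: can move to 1, which is L ⇒ W
n=9: can move to 2, which is L ⇒ W
n=10: moves to 7(W), 6(W), 5(W), 3(W); every one is W ⇒ L
n=11: moves to 8(W), 7(W), 6(W), 4(W); every one is W ⇒ L
n=12: moves to 9(W), 8(W), 7(W), 5(W); every one is W ⇒ L
n=13: can move to 10, which is L ⇒ W
n=14: can move to 11, which is L ⇒ W
n=15: can move to 12, which is L ⇒ W
n=16: can move to 12, which is L ⇒ W
n=17: can move to 12, which is L ⇒ W
n=18: can move to 11, which is L ⇒ W
n=19: can move to 12, which is L ⇒ W
n=20: moves to 17(W), 16(W), 15(W), 13(W); every one is W ⇒ L
n=21: moves to 18(W), 17(W), 16(W), 14(W); every one is W ⇒ L
n=22: moves to 19(W), 18(W), 17(W), 15(W); every one is W ⇒ L
n=23: can move to 20, which is L ⇒ W
n=24: can move to 21, which is L ⇒ W
n=25: can move to 22, which is L ⇒ W
n=26: can move to 22, which is L ⇒ W
n=27: can move to 22, which is L ⇒ W
n=28: can move to 21, which is L ⇒ W
n=29: can move to 22, which is L ⇒ W
n=30: moves to 27(W), 26(W), 25(W), 23(W); every one is W ⇒ L
n=31: moves to 28(W), 27(W), 26(W), 24(W); every one is W ⇒ L
n=32: moves to 29(W), 28(W), 27(W), 25(W); every one is W ⇒ L
n=33: can move to 30, which is L ⇒ W
n=34: can move to 31, which is L ⇒ W
n=35: can move to 32, which is L ⇒ W
n=36: can move to 32, which is L ⇒ W
n=37: can move to 32, which is L ⇒ W
n=38: can move to 31, which is L ⇒ W
n=39: can move to 32, which is L ⇒ W
n=40: moves to 37(W), 36(W), 35(W), 33(W); every one is W ⇒ L
n=41: moves to 38(W), 37(W), 36(W), 34(W); every one is W ⇒ L
n=42: moves to 39(W), 38(W), 37(W), 35(W); every one is W ⇒ L
The losing starting values of n are exactly the entries labelled L in this table (15 of them).

0, 1, 2, 10, 11, 12, 20, 21, 22, 30, 31, 32, 40, 41, 42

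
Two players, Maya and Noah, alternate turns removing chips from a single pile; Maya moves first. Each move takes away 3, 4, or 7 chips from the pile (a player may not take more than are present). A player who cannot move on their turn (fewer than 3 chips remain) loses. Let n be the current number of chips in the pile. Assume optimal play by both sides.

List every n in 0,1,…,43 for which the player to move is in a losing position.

Positions with no move are L. A position that does have a move is losing for the player to move precisely when every available move leads to a winning position for the opponent. Fill in the labels:
n=0: no move → L
n=1: no move → L
n=2: no move → L
n=3: →0(L), so W
n=4: →1(L), so W
n=5: →2(L), so W
n=6: →2(L), so W
n=7: →0(L), so W
n=8: →1(L), so W
n=9: →2(L), so W
n=10: →7(W), 6(W), 3(W) — all W, so L
n=11: →8(W), 7(W), 4(W) — all W, so L
n=12: →9(W), 8(W), 5(W) — all W, so L
n=13: →10(L), so W
n=14: →11(L), so W
n=15: →12(L), so W
n=16: →12(L), so W
n=17: →10(L), so W
n=18: →11(L), so W
n=19: →12(L), so W
n=20: →17(W), 16(W), 13(W) — all W, so L
n=21: →18(W), 17(W), 14(W) — all W, so L
n=22: →19(W), 18(W), 15(W) — all W, so L
n=23: →20(L), so W
n=24: →21(L), so W
n=25: →22(L), so W
n=26: →22(L), so W
n=27: →20(L), so W
n=28: →21(L), so W
n=29: →22(L), so W
n=30: →27(W), 26(W), 23(W) — all W, so L
n=31: →28(W), 27(W), 24(W) — all W, so L
n=32: →29(W), 28(W), 25(W) — all W, so L
n=33: →30(L), so W
n=34: →31(L), so W
n=35: →32(L), so W
n=36: →32(L), so W
n=37: →30(L), so W
n=38: →31(L), so W
n=39: →32(L), so W
n=40: →37(W), 36(W), 33(W) — all W, so L
n=41: →38(W), 37(W), 34(W) — all W, so L
n=42: →39(W), 38(W), 35(W) — all W, so L
n=43: →40(L), so W
The losing starting values of n are exactly the entries labelled L in this table (15 of them).

0, 1, 2, 10, 11, 12, 20, 21, 22, 30, 31, 32, 40, 41, 42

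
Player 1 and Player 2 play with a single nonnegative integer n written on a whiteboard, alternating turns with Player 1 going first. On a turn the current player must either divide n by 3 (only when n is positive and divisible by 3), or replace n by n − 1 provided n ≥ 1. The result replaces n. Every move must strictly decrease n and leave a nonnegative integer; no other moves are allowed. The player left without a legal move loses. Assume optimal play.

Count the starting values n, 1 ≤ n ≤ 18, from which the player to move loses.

Compute win/loss labels from the base case upward. A position with no move is L. Any other position is W if it can reach an L in one move, else L.
n=0: no move → L
n=1: can move to 0, which is L ⇒ W
n=2: the only move is to 1(W), a W ⇒ L
n=3: can move to 2, which is L ⇒ W
n=4: the only move is to 3(W), a W ⇒ L
n=5: can move to 4, which is L ⇒ W
n=6: can move to 2, which is L ⇒ W
n=7: the only move is to 6(W), a W ⇒ L
n=8: can move to 7, which is L ⇒ W
n=9: moves to 3(W), 8(W); every one is W ⇒ L
n=10: can move to 9, which is L ⇒ W
n=11: the only move is to 10(W), a W ⇒ L
n=12: can move to 4, which is L ⇒ W
n=13: the only move is to 12(W), a W ⇒ L
n=14: can move to 13, which is L ⇒ W
n=15: moves to 5(W), 14(W); every one is W ⇒ L
n=16: can move to 15, which is L ⇒ W
n=17: the only move is to 16(W), a W ⇒ L
n=18: can move to 17, which is L ⇒ W
L entries with 1 ≤ n ≤ 18 (n=0 is outside the asked range and is not counted): n = 2, 4, 7, 9, 11, 13, 15, 17; that makes 8.

8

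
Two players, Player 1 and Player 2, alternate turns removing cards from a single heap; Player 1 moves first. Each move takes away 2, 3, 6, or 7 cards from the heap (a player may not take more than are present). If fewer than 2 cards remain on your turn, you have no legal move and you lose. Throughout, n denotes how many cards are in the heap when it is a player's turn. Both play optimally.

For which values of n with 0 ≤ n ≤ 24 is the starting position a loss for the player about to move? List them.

0, 1, 5, 9, 10, 14, 18, 19, 23

Use the standard recursion: the mover loses at a terminal position; elsewhere, the mover wins exactly when some move hands the opponent an L position.
n=0: no move → L
n=1: no move → L
n=2: W (go to 0, an L position)
n=3: W (go to 1, an L position)
n=4: W (go to 1, an L position)
n=5: L (options 3(W), 2(W) are all W)
n=6: W (go to 0, an L position)
n=7: W (go to 5, an L position)
n=8: W (go to 5, an L position)
n=9: L (options 7(W), 6(W), 3(W), 2(W) are all W)
n=10: L (options 8(W), 7(W), 4(W), 3(W) are all W)
n=11: W (go to 9, an L position)
n=12: W (go to 10, an L position)
n=13: W (go to 10, an L position)
n=14: L (options 12(W), 11(W), 8(W), 7(W) are all W)
n=15: W (go to 9, an L position)
n=16: W (go to 14, an L position)
n=17: W (go to 14, an L position)
n=18: L (options 16(W), 15(W), 12(W), 11(W) are all W)
n=19: L (options 17(W), 16(W), 13(W), 12(W) are all W)
n=20: W (go to 18, an L position)
n=21: W (go to 19, an L position)
n=22: W (go to 19, an L position)
n=23: L (options 21(W), 20(W), 17(W), 16(W) are all W)
n=24: W (go to 18, an L position)
Reading off the rows marked L gives the requested list; there are 9 such values of n.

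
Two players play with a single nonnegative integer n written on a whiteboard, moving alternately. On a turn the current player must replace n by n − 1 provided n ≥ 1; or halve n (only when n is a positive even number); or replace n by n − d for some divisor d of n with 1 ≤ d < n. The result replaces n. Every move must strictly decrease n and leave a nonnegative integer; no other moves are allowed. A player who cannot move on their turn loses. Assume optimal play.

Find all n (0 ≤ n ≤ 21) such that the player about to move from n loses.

Positions with no move are L. A position that does have a move is losing for the player to move precisely when every available move leads to a winning position for the opponent. Fill in the labels:
n=0: no move → L
n=1: →0(L), so W
n=2: →1(W) only, which is W, so L
n=3: →2(L), so W
n=4: →2(L), so W
n=5: →4(W) only, which is W, so L
n=6: →5(L), so W
n=7: →6(W) only, which is W, so L
n=8: →7(L), so W
n=9: →6(W), 8(W) — all W, so L
n=10: →5(L), so W
n=11: →10(W) only, which is W, so L
n=12: →9(L), so W
n=13: →12(W) only, which is W, so L
n=14: →7(L), so W
n=15: →10(W), 12(W), 14(W) — all W, so L
n=16: →15(L), so W
n=17: →16(W) only, which is W, so L
n=18: →9(L), so W
n=19: →18(W) only, which is W, so L
n=20: →15(L), so W
n=21: →14(W), 18(W), 20(W) — all W, so L
The losing starting values of n are exactly the entries labelled L in this table (11 of them).

0, 2, 5, 7, 9, 11, 13, 15, 17, 19, 21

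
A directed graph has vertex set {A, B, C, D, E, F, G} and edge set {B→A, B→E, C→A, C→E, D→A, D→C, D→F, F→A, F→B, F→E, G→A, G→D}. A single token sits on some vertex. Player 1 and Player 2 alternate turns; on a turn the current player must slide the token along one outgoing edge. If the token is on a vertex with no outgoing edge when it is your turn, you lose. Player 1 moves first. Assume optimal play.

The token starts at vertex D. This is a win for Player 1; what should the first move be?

Use the standard recursion: the mover loses at a terminal position; elsewhere, the mover wins exactly when some move hands the opponent an L position.
Every edge goes from a vertex to one that appears earlier in the order A, E, B, F, C, D, G, so processing vertices in that order labels each vertex after all of its successors.
A: no outgoing edge → L
E: no outgoing edge → L
B: can move to E, which is L ⇒ W
F: can move to E, which is L ⇒ W
C: can move to E, which is L ⇒ W
D: can move to A, which is L ⇒ W
G: can move to A, which is L ⇒ W
From D, the L positions reachable in one move are: A.

Move to A.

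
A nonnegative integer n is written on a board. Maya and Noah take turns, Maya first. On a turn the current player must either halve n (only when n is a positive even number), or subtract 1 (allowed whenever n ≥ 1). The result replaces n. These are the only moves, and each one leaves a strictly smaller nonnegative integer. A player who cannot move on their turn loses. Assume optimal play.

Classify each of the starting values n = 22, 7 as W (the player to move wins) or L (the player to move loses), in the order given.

22: W, 7: L

Label each position W (a win for the player to move) or L (a loss). A position with no legal move is L; any other position is W exactly when some move reaches an L, and L when every move reaches a W.
n=0: no move → L
n=1: W (go to 0, an L position)
n=2: L (sole option 1(W) is W)
n=3: W (go to 2, an L position)
n=4: W (go to 2, an L position)
n=5: L (sole option 4(W) is W)
n=6: W (go to 5, an L position)
n=7: L (sole option 6(W) is W)
n=8: W (go to 7, an L position)
n=9: L (sole option 8(W) is W)
n=10: W (go to 5, an L position)
n=11: L (sole option 10(W) is W)
n=12: W (go to 11, an L position)
n=13: L (sole option 12(W) is W)
n=14: W (go to 7, an L position)
n=15: L (sole option 14(W) is W)
n=16: W (go to 15, an L position)
n=17: L (sole option 16(W) is W)
n=18: W (go to 9, an L position)
n=19: L (sole option 18(W) is W)
n=20: W (go to 19, an L position)
n=21: L (sole option 20(W) is W)
n=22: W (go to 11, an L position)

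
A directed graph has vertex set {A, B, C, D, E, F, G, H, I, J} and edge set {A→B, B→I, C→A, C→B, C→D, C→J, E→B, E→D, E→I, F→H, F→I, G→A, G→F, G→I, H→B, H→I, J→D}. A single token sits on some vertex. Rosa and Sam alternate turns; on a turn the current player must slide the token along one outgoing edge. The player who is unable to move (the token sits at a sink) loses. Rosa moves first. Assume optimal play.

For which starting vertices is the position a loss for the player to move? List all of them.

A, D, I

Label each position W (a win for the player to move) or L (a loss). A position with no legal move is L; any other position is W exactly when some move reaches an L, and L when every move reaches a W.
Every edge goes from a vertex to one that appears earlier in the order D, I, B, E, A, H, J, C, F, G, so processing vertices in that order labels each vertex after all of its successors.
D: no outgoing edge → L
I: no outgoing edge → L
B: →I(L), so W
E: →I(L), so W
A: →B(W) only, which is W, so L
H: →I(L), so W
J: →D(L), so W
C: →A(L), so W
F: →I(L), so W
G: →A(L), so W
The losing starting vertices are exactly the entries labelled L in this table (3 of them).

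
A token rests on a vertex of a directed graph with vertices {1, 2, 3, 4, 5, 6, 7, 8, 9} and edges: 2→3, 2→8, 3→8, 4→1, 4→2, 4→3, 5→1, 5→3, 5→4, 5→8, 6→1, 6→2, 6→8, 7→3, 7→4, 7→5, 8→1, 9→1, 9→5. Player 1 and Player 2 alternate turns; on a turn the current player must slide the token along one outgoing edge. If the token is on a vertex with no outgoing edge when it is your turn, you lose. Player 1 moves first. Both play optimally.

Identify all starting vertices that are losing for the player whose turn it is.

Build the W/L table. Terminal = L. A non-terminal position is W if it has a move to some L; otherwise it is L.
Every edge goes from a vertex to one that appears earlier in the order 1, 8, 3, 2, 6, 4, 5, 7, 9, so processing vertices in that order labels each vertex after all of its successors.
1: no outgoing edge → L
8: can move to 1, which is L ⇒ W
3: the only move is to 8(W), a W ⇒ L
2: can move to 3, which is L ⇒ W
6: can move to 1, which is L ⇒ W
4: can move to 3, which is L ⇒ W
5: can move to 3, which is L ⇒ W
7: can move to 3, which is L ⇒ W
9: can move to 1, which is L ⇒ W
Reading off the rows marked L gives the requested list; there are 2 such vertices.

1, 3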